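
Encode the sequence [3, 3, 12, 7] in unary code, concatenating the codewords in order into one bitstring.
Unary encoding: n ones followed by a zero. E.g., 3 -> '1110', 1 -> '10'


Encode each number as n ones followed by a terminating 0:
  3 -> 1110 (4 bits)
  3 -> 1110 (4 bits)
  12 -> 1111111111110 (13 bits)
  7 -> 11111110 (8 bits)
Total length = 4 + 4 + 13 + 8 = 29 bits.

Unary([3, 3, 12, 7]) = 11101110111111111111011111110 (29 bits)


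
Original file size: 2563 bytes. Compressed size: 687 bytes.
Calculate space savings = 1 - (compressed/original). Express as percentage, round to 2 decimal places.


ratio = compressed/original = 687/2563 = 0.268045
savings = 1 - ratio = 1 - 0.268045 = 0.731955
as a percentage: 0.731955 * 100 = 73.2%

Space savings = 1 - 687/2563 = 73.2%


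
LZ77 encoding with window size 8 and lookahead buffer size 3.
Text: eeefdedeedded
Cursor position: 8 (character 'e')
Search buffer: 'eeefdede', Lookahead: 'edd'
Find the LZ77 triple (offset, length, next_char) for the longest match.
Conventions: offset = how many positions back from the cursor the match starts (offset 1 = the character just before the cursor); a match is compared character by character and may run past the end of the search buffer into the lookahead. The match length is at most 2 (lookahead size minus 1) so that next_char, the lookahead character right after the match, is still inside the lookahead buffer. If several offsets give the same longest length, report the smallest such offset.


Try each offset into the search buffer:
  offset=1 (pos 7, char 'e'): match length 1
  offset=2 (pos 6, char 'd'): match length 0
  offset=3 (pos 5, char 'e'): match length 2
  offset=4 (pos 4, char 'd'): match length 0
  offset=5 (pos 3, char 'f'): match length 0
  offset=6 (pos 2, char 'e'): match length 1
  offset=7 (pos 1, char 'e'): match length 1
  offset=8 (pos 0, char 'e'): match length 1
Longest match has length 2 at offset 3.
next_char = character at position 8 + 2 = 10 -> 'd'

Best match: offset=3, length=2 (matching 'ed' starting at position 5)
LZ77 triple: (3, 2, 'd')


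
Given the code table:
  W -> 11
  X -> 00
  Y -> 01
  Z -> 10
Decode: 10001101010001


Decoding:
10 -> Z
00 -> X
11 -> W
01 -> Y
01 -> Y
00 -> X
01 -> Y


Result: ZXWYYXY


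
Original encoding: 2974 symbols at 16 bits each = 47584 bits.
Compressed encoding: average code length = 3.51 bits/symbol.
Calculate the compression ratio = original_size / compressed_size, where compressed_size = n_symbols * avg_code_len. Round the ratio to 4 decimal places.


original_size = n_symbols * orig_bits = 2974 * 16 = 47584 bits
compressed_size = n_symbols * avg_code_len = 2974 * 3.51 = 10438.74 bits
ratio = original_size / compressed_size = 47584 / 10438.74 = 4.5584

Compression ratio = 4.5584


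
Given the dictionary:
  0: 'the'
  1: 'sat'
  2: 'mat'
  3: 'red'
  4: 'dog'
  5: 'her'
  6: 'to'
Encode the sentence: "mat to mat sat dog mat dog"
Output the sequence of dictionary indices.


Look up each word in the dictionary:
  'mat' -> 2
  'to' -> 6
  'mat' -> 2
  'sat' -> 1
  'dog' -> 4
  'mat' -> 2
  'dog' -> 4

Encoded: [2, 6, 2, 1, 4, 2, 4]


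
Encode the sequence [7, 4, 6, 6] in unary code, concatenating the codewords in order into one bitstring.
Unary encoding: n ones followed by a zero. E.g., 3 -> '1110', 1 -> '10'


Encode each number as n ones followed by a terminating 0:
  7 -> 11111110 (8 bits)
  4 -> 11110 (5 bits)
  6 -> 1111110 (7 bits)
  6 -> 1111110 (7 bits)
Total length = 8 + 5 + 7 + 7 = 27 bits.

Unary([7, 4, 6, 6]) = 111111101111011111101111110 (27 bits)


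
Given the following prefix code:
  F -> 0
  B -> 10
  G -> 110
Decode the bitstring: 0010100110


Decoding step by step:
Bits 0 -> F
Bits 0 -> F
Bits 10 -> B
Bits 10 -> B
Bits 0 -> F
Bits 110 -> G


Decoded message: FFBBFG


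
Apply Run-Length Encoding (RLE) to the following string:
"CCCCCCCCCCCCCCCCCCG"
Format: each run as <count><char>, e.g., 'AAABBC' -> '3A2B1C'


Scanning runs left to right:
  i=0: run of 'C' x 18 -> '18C'
  i=18: run of 'G' x 1 -> '1G'

RLE = 18C1G


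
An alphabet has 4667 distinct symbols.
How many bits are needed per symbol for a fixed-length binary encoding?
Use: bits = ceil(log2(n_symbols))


log2(4667) = 12.1883
Bracket: 2^12 = 4096 < 4667 <= 2^13 = 8192
So ceil(log2(4667)) = 13

bits = ceil(log2(4667)) = ceil(12.1883) = 13 bits


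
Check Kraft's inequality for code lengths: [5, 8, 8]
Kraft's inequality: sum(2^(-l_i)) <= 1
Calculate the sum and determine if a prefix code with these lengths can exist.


Sum = 2^(-5) + 2^(-8) + 2^(-8)
    = 0.03125 + 0.00390625 + 0.00390625
    = 10/256 = 0.0390625
Since 0.0390625 <= 1, Kraft's inequality IS satisfied.
A prefix code with these lengths CAN exist.

Kraft sum = 0.0390625. Satisfied.


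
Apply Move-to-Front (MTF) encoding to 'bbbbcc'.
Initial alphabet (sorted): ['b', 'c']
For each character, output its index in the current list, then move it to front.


MTF encoding:
'b': index 0 in ['b', 'c'] -> ['b', 'c']
'b': index 0 in ['b', 'c'] -> ['b', 'c']
'b': index 0 in ['b', 'c'] -> ['b', 'c']
'b': index 0 in ['b', 'c'] -> ['b', 'c']
'c': index 1 in ['b', 'c'] -> ['c', 'b']
'c': index 0 in ['c', 'b'] -> ['c', 'b']


Output: [0, 0, 0, 0, 1, 0]


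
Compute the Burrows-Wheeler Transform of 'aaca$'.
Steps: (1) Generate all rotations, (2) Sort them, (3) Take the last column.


Rotations (sorted):
  0: $aaca -> last char: a
  1: a$aac -> last char: c
  2: aaca$ -> last char: $
  3: aca$a -> last char: a
  4: ca$aa -> last char: a


BWT = ac$aa


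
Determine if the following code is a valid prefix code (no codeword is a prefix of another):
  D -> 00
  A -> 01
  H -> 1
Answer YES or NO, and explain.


Checking each pair (does one codeword prefix another?):
  D='00' vs A='01': no prefix
  D='00' vs H='1': no prefix
  A='01' vs D='00': no prefix
  A='01' vs H='1': no prefix
  H='1' vs D='00': no prefix
  H='1' vs A='01': no prefix
No violation found over all pairs.

YES -- this is a valid prefix code. No codeword is a prefix of any other codeword.


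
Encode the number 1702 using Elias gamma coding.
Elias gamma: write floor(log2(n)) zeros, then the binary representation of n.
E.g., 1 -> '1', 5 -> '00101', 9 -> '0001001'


num_bits = floor(log2(1702)) + 1 = 11
leading_zeros = num_bits - 1 = 10
binary(1702) = 11010100110

Elias gamma(1702) = '0000000000' + '11010100110' = 000000000011010100110 (21 bits)


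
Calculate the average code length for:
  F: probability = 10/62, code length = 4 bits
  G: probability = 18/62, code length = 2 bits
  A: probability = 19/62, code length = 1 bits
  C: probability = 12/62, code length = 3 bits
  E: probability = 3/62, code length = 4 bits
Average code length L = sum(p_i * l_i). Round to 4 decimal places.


Weighted contributions p_i * l_i:
  F: (10/62) * 4 = 40/62
  G: (18/62) * 2 = 36/62
  A: (19/62) * 1 = 19/62
  C: (12/62) * 3 = 36/62
  E: (3/62) * 4 = 12/62
Sum = (40 + 36 + 19 + 36 + 12)/62 = 143/62

L = 143/62 = 2.3065 bits/symbol


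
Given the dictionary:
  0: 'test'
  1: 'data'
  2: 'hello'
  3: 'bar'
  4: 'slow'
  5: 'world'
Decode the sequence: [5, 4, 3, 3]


Look up each index in the dictionary:
  5 -> 'world'
  4 -> 'slow'
  3 -> 'bar'
  3 -> 'bar'

Decoded: "world slow bar bar"


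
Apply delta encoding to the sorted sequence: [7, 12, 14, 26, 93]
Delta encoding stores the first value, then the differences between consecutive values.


First value: 7
Deltas:
  12 - 7 = 5
  14 - 12 = 2
  26 - 14 = 12
  93 - 26 = 67


Delta encoded: [7, 5, 2, 12, 67]


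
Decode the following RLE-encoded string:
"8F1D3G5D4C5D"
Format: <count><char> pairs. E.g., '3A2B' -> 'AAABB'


Expanding each <count><char> pair:
  8F -> 'FFFFFFFF'
  1D -> 'D'
  3G -> 'GGG'
  5D -> 'DDDDD'
  4C -> 'CCCC'
  5D -> 'DDDDD'

Decoded = FFFFFFFFDGGGDDDDDCCCCDDDDD


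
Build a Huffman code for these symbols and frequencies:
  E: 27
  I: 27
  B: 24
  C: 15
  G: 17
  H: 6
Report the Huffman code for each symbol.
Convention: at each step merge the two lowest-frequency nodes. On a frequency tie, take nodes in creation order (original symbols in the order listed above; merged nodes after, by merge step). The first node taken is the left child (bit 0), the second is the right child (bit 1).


Huffman tree construction:
Step 1: Merge H(6) + C(15) = 21
Step 2: Merge G(17) + (H+C)(21) = 38
Step 3: Merge B(24) + E(27) = 51
Step 4: Merge I(27) + (G+(H+C))(38) = 65
Step 5: Merge (B+E)(51) + (I+(G+(H+C)))(65) = 116
Read each symbol's code off the tree from the root (left child = 0, right child = 1).

Codes:
  E: 01 (length 2)
  I: 10 (length 2)
  B: 00 (length 2)
  C: 1111 (length 4)
  G: 110 (length 3)
  H: 1110 (length 4)
Average code length: 291/116 = 2.5086 bits/symbol


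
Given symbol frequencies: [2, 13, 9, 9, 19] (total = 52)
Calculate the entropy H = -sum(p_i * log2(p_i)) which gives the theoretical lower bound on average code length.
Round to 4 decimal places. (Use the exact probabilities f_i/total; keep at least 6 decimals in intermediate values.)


Per-symbol terms -p_i * log2(p_i) with p_i = f_i/52:
  p = 2/52 = 0.038462: log2(p) = -4.700440, -p*log2(p) = 0.180786
  p = 13/52 = 0.250000: log2(p) = -2.000000, -p*log2(p) = 0.500000
  p = 9/52 = 0.173077: log2(p) = -2.530515, -p*log2(p) = 0.437974
  p = 9/52 = 0.173077: log2(p) = -2.530515, -p*log2(p) = 0.437974
  p = 19/52 = 0.365385: log2(p) = -1.452512, -p*log2(p) = 0.530726
H = 0.180786 + 0.500000 + 0.437974 + 0.437974 + 0.530726 = 2.087460

H = 2.0875 bits/symbol


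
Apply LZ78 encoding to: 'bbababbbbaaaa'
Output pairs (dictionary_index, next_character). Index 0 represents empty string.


LZ78 encoding steps:
Dictionary: {0: ''}
Step 1: w='' (idx 0), next='b' -> output (0, 'b'), add 'b' as idx 1
Step 2: w='b' (idx 1), next='a' -> output (1, 'a'), add 'ba' as idx 2
Step 3: w='ba' (idx 2), next='b' -> output (2, 'b'), add 'bab' as idx 3
Step 4: w='b' (idx 1), next='b' -> output (1, 'b'), add 'bb' as idx 4
Step 5: w='ba' (idx 2), next='a' -> output (2, 'a'), add 'baa' as idx 5
Step 6: w='' (idx 0), next='a' -> output (0, 'a'), add 'a' as idx 6
Step 7: w='a' (idx 6), end of input -> output (6, '')


Encoded: [(0, 'b'), (1, 'a'), (2, 'b'), (1, 'b'), (2, 'a'), (0, 'a'), (6, '')]


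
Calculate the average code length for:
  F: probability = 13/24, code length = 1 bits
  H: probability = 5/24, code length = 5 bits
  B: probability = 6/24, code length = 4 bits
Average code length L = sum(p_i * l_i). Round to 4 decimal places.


Weighted contributions p_i * l_i:
  F: (13/24) * 1 = 13/24
  H: (5/24) * 5 = 25/24
  B: (6/24) * 4 = 24/24
Sum = (13 + 25 + 24)/24 = 62/24

L = 62/24 = 2.5833 bits/symbol


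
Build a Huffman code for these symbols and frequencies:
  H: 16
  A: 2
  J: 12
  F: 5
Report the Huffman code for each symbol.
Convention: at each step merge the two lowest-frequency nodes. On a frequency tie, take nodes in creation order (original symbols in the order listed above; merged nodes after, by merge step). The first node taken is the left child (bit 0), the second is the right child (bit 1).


Huffman tree construction:
Step 1: Merge A(2) + F(5) = 7
Step 2: Merge (A+F)(7) + J(12) = 19
Step 3: Merge H(16) + ((A+F)+J)(19) = 35
Read each symbol's code off the tree from the root (left child = 0, right child = 1).

Codes:
  H: 0 (length 1)
  A: 100 (length 3)
  J: 11 (length 2)
  F: 101 (length 3)
Average code length: 61/35 = 1.7429 bits/symbol


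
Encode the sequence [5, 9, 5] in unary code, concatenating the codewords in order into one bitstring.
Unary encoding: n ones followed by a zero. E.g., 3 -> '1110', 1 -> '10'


Encode each number as n ones followed by a terminating 0:
  5 -> 111110 (6 bits)
  9 -> 1111111110 (10 bits)
  5 -> 111110 (6 bits)
Total length = 6 + 10 + 6 = 22 bits.

Unary([5, 9, 5]) = 1111101111111110111110 (22 bits)


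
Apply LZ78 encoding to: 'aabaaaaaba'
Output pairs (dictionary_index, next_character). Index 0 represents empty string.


LZ78 encoding steps:
Dictionary: {0: ''}
Step 1: w='' (idx 0), next='a' -> output (0, 'a'), add 'a' as idx 1
Step 2: w='a' (idx 1), next='b' -> output (1, 'b'), add 'ab' as idx 2
Step 3: w='a' (idx 1), next='a' -> output (1, 'a'), add 'aa' as idx 3
Step 4: w='aa' (idx 3), next='a' -> output (3, 'a'), add 'aaa' as idx 4
Step 5: w='' (idx 0), next='b' -> output (0, 'b'), add 'b' as idx 5
Step 6: w='a' (idx 1), end of input -> output (1, '')


Encoded: [(0, 'a'), (1, 'b'), (1, 'a'), (3, 'a'), (0, 'b'), (1, '')]


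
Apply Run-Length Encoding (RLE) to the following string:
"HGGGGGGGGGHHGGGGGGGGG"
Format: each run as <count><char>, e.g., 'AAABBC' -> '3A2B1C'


Scanning runs left to right:
  i=0: run of 'H' x 1 -> '1H'
  i=1: run of 'G' x 9 -> '9G'
  i=10: run of 'H' x 2 -> '2H'
  i=12: run of 'G' x 9 -> '9G'

RLE = 1H9G2H9G


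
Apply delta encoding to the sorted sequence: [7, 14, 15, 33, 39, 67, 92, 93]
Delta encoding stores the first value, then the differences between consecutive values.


First value: 7
Deltas:
  14 - 7 = 7
  15 - 14 = 1
  33 - 15 = 18
  39 - 33 = 6
  67 - 39 = 28
  92 - 67 = 25
  93 - 92 = 1


Delta encoded: [7, 7, 1, 18, 6, 28, 25, 1]


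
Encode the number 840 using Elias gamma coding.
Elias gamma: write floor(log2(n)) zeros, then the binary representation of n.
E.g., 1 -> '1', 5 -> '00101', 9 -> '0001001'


num_bits = floor(log2(840)) + 1 = 10
leading_zeros = num_bits - 1 = 9
binary(840) = 1101001000

Elias gamma(840) = '000000000' + '1101001000' = 0000000001101001000 (19 bits)


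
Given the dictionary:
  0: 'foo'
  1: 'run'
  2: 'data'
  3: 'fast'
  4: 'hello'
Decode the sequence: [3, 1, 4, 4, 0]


Look up each index in the dictionary:
  3 -> 'fast'
  1 -> 'run'
  4 -> 'hello'
  4 -> 'hello'
  0 -> 'foo'

Decoded: "fast run hello hello foo"


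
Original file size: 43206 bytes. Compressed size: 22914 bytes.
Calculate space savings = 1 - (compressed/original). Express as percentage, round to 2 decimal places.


ratio = compressed/original = 22914/43206 = 0.530343
savings = 1 - ratio = 1 - 0.530343 = 0.469657
as a percentage: 0.469657 * 100 = 46.97%

Space savings = 1 - 22914/43206 = 46.97%


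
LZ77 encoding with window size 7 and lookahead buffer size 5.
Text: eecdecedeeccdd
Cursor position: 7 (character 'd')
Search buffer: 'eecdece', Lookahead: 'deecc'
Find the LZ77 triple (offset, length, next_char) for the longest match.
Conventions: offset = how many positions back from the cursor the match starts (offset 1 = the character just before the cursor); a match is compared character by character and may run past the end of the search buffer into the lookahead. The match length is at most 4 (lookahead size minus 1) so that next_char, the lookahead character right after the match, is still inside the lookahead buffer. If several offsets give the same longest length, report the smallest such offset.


Try each offset into the search buffer:
  offset=1 (pos 6, char 'e'): match length 0
  offset=2 (pos 5, char 'c'): match length 0
  offset=3 (pos 4, char 'e'): match length 0
  offset=4 (pos 3, char 'd'): match length 2
  offset=5 (pos 2, char 'c'): match length 0
  offset=6 (pos 1, char 'e'): match length 0
  offset=7 (pos 0, char 'e'): match length 0
Longest match has length 2 at offset 4.
next_char = character at position 7 + 2 = 9 -> 'e'

Best match: offset=4, length=2 (matching 'de' starting at position 3)
LZ77 triple: (4, 2, 'e')


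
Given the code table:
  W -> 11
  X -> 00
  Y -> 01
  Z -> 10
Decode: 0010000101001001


Decoding:
00 -> X
10 -> Z
00 -> X
01 -> Y
01 -> Y
00 -> X
10 -> Z
01 -> Y


Result: XZXYYXZY


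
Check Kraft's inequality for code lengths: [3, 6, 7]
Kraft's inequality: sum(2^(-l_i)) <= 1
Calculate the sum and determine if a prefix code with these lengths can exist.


Sum = 2^(-3) + 2^(-6) + 2^(-7)
    = 0.125 + 0.015625 + 0.0078125
    = 19/128 = 0.1484375
Since 0.1484375 <= 1, Kraft's inequality IS satisfied.
A prefix code with these lengths CAN exist.

Kraft sum = 0.1484375. Satisfied.


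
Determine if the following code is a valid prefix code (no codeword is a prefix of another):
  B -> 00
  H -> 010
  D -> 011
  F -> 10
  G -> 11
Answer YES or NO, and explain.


Checking each pair (does one codeword prefix another?):
  B='00' vs H='010': no prefix
  B='00' vs D='011': no prefix
  B='00' vs F='10': no prefix
  B='00' vs G='11': no prefix
  H='010' vs B='00': no prefix
  H='010' vs D='011': no prefix
  H='010' vs F='10': no prefix
  H='010' vs G='11': no prefix
  D='011' vs B='00': no prefix
  D='011' vs H='010': no prefix
  D='011' vs F='10': no prefix
  D='011' vs G='11': no prefix
  F='10' vs B='00': no prefix
  F='10' vs H='010': no prefix
  F='10' vs D='011': no prefix
  F='10' vs G='11': no prefix
  G='11' vs B='00': no prefix
  G='11' vs H='010': no prefix
  G='11' vs D='011': no prefix
  G='11' vs F='10': no prefix
No violation found over all pairs.

YES -- this is a valid prefix code. No codeword is a prefix of any other codeword.


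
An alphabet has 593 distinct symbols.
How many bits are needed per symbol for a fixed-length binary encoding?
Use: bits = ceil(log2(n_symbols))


log2(593) = 9.2119
Bracket: 2^9 = 512 < 593 <= 2^10 = 1024
So ceil(log2(593)) = 10

bits = ceil(log2(593)) = ceil(9.2119) = 10 bits


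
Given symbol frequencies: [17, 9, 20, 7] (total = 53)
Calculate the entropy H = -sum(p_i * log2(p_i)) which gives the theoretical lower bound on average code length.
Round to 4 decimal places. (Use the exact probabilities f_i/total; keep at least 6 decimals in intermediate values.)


Per-symbol terms -p_i * log2(p_i) with p_i = f_i/53:
  p = 17/53 = 0.320755: log2(p) = -1.640458, -p*log2(p) = 0.526185
  p = 9/53 = 0.169811: log2(p) = -2.557995, -p*log2(p) = 0.434377
  p = 20/53 = 0.377358: log2(p) = -1.405992, -p*log2(p) = 0.530563
  p = 7/53 = 0.132075: log2(p) = -2.920566, -p*log2(p) = 0.385735
H = 0.526185 + 0.434377 + 0.530563 + 0.385735 = 1.876860

H = 1.8769 bits/symbol


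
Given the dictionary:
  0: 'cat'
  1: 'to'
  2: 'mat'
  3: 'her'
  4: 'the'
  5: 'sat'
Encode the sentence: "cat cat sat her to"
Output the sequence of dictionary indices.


Look up each word in the dictionary:
  'cat' -> 0
  'cat' -> 0
  'sat' -> 5
  'her' -> 3
  'to' -> 1

Encoded: [0, 0, 5, 3, 1]


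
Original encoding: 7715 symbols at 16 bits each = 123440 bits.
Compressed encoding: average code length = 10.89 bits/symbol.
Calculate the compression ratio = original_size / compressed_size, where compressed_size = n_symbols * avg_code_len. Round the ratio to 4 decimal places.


original_size = n_symbols * orig_bits = 7715 * 16 = 123440 bits
compressed_size = n_symbols * avg_code_len = 7715 * 10.89 = 84016.35 bits
ratio = original_size / compressed_size = 123440 / 84016.35 = 1.4692

Compression ratio = 1.4692


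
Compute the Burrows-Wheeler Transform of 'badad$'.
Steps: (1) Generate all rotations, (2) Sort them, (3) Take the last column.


Rotations (sorted):
  0: $badad -> last char: d
  1: ad$bad -> last char: d
  2: adad$b -> last char: b
  3: badad$ -> last char: $
  4: d$bada -> last char: a
  5: dad$ba -> last char: a


BWT = ddb$aa


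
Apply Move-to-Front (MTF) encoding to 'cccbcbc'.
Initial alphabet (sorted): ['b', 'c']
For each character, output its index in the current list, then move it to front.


MTF encoding:
'c': index 1 in ['b', 'c'] -> ['c', 'b']
'c': index 0 in ['c', 'b'] -> ['c', 'b']
'c': index 0 in ['c', 'b'] -> ['c', 'b']
'b': index 1 in ['c', 'b'] -> ['b', 'c']
'c': index 1 in ['b', 'c'] -> ['c', 'b']
'b': index 1 in ['c', 'b'] -> ['b', 'c']
'c': index 1 in ['b', 'c'] -> ['c', 'b']


Output: [1, 0, 0, 1, 1, 1, 1]


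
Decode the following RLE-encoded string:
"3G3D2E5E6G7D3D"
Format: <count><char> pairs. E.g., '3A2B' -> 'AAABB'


Expanding each <count><char> pair:
  3G -> 'GGG'
  3D -> 'DDD'
  2E -> 'EE'
  5E -> 'EEEEE'
  6G -> 'GGGGGG'
  7D -> 'DDDDDDD'
  3D -> 'DDD'

Decoded = GGGDDDEEEEEEEGGGGGGDDDDDDDDDD


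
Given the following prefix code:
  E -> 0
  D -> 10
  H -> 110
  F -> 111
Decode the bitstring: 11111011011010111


Decoding step by step:
Bits 111 -> F
Bits 110 -> H
Bits 110 -> H
Bits 110 -> H
Bits 10 -> D
Bits 111 -> F


Decoded message: FHHHDF


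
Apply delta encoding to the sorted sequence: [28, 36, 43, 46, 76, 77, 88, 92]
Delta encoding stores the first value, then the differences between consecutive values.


First value: 28
Deltas:
  36 - 28 = 8
  43 - 36 = 7
  46 - 43 = 3
  76 - 46 = 30
  77 - 76 = 1
  88 - 77 = 11
  92 - 88 = 4


Delta encoded: [28, 8, 7, 3, 30, 1, 11, 4]


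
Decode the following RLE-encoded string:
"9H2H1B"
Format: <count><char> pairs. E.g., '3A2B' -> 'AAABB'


Expanding each <count><char> pair:
  9H -> 'HHHHHHHHH'
  2H -> 'HH'
  1B -> 'B'

Decoded = HHHHHHHHHHHB


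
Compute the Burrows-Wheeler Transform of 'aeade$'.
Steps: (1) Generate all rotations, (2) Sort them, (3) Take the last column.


Rotations (sorted):
  0: $aeade -> last char: e
  1: ade$ae -> last char: e
  2: aeade$ -> last char: $
  3: de$aea -> last char: a
  4: e$aead -> last char: d
  5: eade$a -> last char: a


BWT = ee$ada


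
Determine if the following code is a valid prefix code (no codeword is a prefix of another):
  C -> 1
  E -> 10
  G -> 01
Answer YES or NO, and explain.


Checking each pair (does one codeword prefix another?):
  C='1' vs E='10': prefix -- VIOLATION

NO -- this is NOT a valid prefix code. C (1) is a prefix of E (10).


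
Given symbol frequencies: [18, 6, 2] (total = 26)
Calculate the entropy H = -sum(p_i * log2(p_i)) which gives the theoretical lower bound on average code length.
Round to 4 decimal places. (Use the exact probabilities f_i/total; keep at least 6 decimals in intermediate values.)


Per-symbol terms -p_i * log2(p_i) with p_i = f_i/26:
  p = 18/26 = 0.692308: log2(p) = -0.530515, -p*log2(p) = 0.367279
  p = 6/26 = 0.230769: log2(p) = -2.115477, -p*log2(p) = 0.488187
  p = 2/26 = 0.076923: log2(p) = -3.700440, -p*log2(p) = 0.284649
H = 0.367279 + 0.488187 + 0.284649 = 1.140115

H = 1.1401 bits/symbol


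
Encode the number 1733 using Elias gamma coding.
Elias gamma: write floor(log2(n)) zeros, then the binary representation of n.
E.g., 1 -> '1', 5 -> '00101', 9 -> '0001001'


num_bits = floor(log2(1733)) + 1 = 11
leading_zeros = num_bits - 1 = 10
binary(1733) = 11011000101

Elias gamma(1733) = '0000000000' + '11011000101' = 000000000011011000101 (21 bits)


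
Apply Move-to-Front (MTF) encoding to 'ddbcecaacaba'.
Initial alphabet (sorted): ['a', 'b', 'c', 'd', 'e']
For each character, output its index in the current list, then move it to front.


MTF encoding:
'd': index 3 in ['a', 'b', 'c', 'd', 'e'] -> ['d', 'a', 'b', 'c', 'e']
'd': index 0 in ['d', 'a', 'b', 'c', 'e'] -> ['d', 'a', 'b', 'c', 'e']
'b': index 2 in ['d', 'a', 'b', 'c', 'e'] -> ['b', 'd', 'a', 'c', 'e']
'c': index 3 in ['b', 'd', 'a', 'c', 'e'] -> ['c', 'b', 'd', 'a', 'e']
'e': index 4 in ['c', 'b', 'd', 'a', 'e'] -> ['e', 'c', 'b', 'd', 'a']
'c': index 1 in ['e', 'c', 'b', 'd', 'a'] -> ['c', 'e', 'b', 'd', 'a']
'a': index 4 in ['c', 'e', 'b', 'd', 'a'] -> ['a', 'c', 'e', 'b', 'd']
'a': index 0 in ['a', 'c', 'e', 'b', 'd'] -> ['a', 'c', 'e', 'b', 'd']
'c': index 1 in ['a', 'c', 'e', 'b', 'd'] -> ['c', 'a', 'e', 'b', 'd']
'a': index 1 in ['c', 'a', 'e', 'b', 'd'] -> ['a', 'c', 'e', 'b', 'd']
'b': index 3 in ['a', 'c', 'e', 'b', 'd'] -> ['b', 'a', 'c', 'e', 'd']
'a': index 1 in ['b', 'a', 'c', 'e', 'd'] -> ['a', 'b', 'c', 'e', 'd']


Output: [3, 0, 2, 3, 4, 1, 4, 0, 1, 1, 3, 1]


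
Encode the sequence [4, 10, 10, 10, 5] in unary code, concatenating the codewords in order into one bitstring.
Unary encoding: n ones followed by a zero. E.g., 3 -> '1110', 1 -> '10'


Encode each number as n ones followed by a terminating 0:
  4 -> 11110 (5 bits)
  10 -> 11111111110 (11 bits)
  10 -> 11111111110 (11 bits)
  10 -> 11111111110 (11 bits)
  5 -> 111110 (6 bits)
Total length = 5 + 11 + 11 + 11 + 6 = 44 bits.

Unary([4, 10, 10, 10, 5]) = 11110111111111101111111111011111111110111110 (44 bits)


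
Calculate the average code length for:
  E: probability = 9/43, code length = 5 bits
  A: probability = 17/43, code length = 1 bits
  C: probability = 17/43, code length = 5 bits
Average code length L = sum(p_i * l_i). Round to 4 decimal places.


Weighted contributions p_i * l_i:
  E: (9/43) * 5 = 45/43
  A: (17/43) * 1 = 17/43
  C: (17/43) * 5 = 85/43
Sum = (45 + 17 + 85)/43 = 147/43

L = 147/43 = 3.4186 bits/symbol


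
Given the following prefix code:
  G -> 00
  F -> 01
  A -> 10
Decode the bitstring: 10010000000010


Decoding step by step:
Bits 10 -> A
Bits 01 -> F
Bits 00 -> G
Bits 00 -> G
Bits 00 -> G
Bits 00 -> G
Bits 10 -> A


Decoded message: AFGGGGA


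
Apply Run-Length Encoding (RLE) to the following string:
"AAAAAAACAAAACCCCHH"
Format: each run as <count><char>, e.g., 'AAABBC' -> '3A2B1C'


Scanning runs left to right:
  i=0: run of 'A' x 7 -> '7A'
  i=7: run of 'C' x 1 -> '1C'
  i=8: run of 'A' x 4 -> '4A'
  i=12: run of 'C' x 4 -> '4C'
  i=16: run of 'H' x 2 -> '2H'

RLE = 7A1C4A4C2H


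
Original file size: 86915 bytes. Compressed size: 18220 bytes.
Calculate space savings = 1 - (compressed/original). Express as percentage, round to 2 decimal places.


ratio = compressed/original = 18220/86915 = 0.20963
savings = 1 - ratio = 1 - 0.20963 = 0.79037
as a percentage: 0.79037 * 100 = 79.04%

Space savings = 1 - 18220/86915 = 79.04%


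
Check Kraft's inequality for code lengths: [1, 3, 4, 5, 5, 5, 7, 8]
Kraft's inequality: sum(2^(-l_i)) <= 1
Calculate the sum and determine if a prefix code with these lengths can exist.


Sum = 2^(-1) + 2^(-3) + 2^(-4) + 2^(-5) + 2^(-5) + 2^(-5) + 2^(-7) + 2^(-8)
    = 0.5 + 0.125 + 0.0625 + 0.03125 + 0.03125 + 0.03125 + 0.0078125 + 0.00390625
    = 203/256 = 0.79296875
Since 0.79296875 <= 1, Kraft's inequality IS satisfied.
A prefix code with these lengths CAN exist.

Kraft sum = 0.79296875. Satisfied.


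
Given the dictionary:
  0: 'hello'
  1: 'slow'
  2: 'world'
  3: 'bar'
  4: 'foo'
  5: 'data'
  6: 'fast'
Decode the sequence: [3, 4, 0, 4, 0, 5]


Look up each index in the dictionary:
  3 -> 'bar'
  4 -> 'foo'
  0 -> 'hello'
  4 -> 'foo'
  0 -> 'hello'
  5 -> 'data'

Decoded: "bar foo hello foo hello data"


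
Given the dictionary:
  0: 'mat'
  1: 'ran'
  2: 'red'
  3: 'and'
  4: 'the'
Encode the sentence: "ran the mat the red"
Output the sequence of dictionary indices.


Look up each word in the dictionary:
  'ran' -> 1
  'the' -> 4
  'mat' -> 0
  'the' -> 4
  'red' -> 2

Encoded: [1, 4, 0, 4, 2]


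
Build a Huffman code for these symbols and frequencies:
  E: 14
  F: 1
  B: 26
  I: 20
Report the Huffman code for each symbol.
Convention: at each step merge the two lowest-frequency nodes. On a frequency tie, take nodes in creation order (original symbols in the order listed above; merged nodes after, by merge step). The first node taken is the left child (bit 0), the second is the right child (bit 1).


Huffman tree construction:
Step 1: Merge F(1) + E(14) = 15
Step 2: Merge (F+E)(15) + I(20) = 35
Step 3: Merge B(26) + ((F+E)+I)(35) = 61
Read each symbol's code off the tree from the root (left child = 0, right child = 1).

Codes:
  E: 101 (length 3)
  F: 100 (length 3)
  B: 0 (length 1)
  I: 11 (length 2)
Average code length: 111/61 = 1.8197 bits/symbol


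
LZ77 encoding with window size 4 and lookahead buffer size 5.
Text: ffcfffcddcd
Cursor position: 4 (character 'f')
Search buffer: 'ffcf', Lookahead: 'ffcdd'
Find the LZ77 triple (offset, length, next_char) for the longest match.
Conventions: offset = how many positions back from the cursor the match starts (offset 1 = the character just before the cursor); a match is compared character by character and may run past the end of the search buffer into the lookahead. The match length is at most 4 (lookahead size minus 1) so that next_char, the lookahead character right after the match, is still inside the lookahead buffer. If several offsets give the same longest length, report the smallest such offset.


Try each offset into the search buffer:
  offset=1 (pos 3, char 'f'): match length 2
  offset=2 (pos 2, char 'c'): match length 0
  offset=3 (pos 1, char 'f'): match length 1
  offset=4 (pos 0, char 'f'): match length 3
Longest match has length 3 at offset 4.
next_char = character at position 4 + 3 = 7 -> 'd'

Best match: offset=4, length=3 (matching 'ffc' starting at position 0)
LZ77 triple: (4, 3, 'd')


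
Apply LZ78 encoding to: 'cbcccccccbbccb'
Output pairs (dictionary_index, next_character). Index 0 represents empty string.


LZ78 encoding steps:
Dictionary: {0: ''}
Step 1: w='' (idx 0), next='c' -> output (0, 'c'), add 'c' as idx 1
Step 2: w='' (idx 0), next='b' -> output (0, 'b'), add 'b' as idx 2
Step 3: w='c' (idx 1), next='c' -> output (1, 'c'), add 'cc' as idx 3
Step 4: w='cc' (idx 3), next='c' -> output (3, 'c'), add 'ccc' as idx 4
Step 5: w='cc' (idx 3), next='b' -> output (3, 'b'), add 'ccb' as idx 5
Step 6: w='b' (idx 2), next='c' -> output (2, 'c'), add 'bc' as idx 6
Step 7: w='c' (idx 1), next='b' -> output (1, 'b'), add 'cb' as idx 7


Encoded: [(0, 'c'), (0, 'b'), (1, 'c'), (3, 'c'), (3, 'b'), (2, 'c'), (1, 'b')]


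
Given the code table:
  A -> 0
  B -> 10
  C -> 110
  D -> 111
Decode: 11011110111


Decoding:
110 -> C
111 -> D
10 -> B
111 -> D


Result: CDBD


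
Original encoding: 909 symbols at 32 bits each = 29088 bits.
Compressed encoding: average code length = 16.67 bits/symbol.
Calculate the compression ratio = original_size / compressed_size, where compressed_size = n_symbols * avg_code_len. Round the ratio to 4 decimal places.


original_size = n_symbols * orig_bits = 909 * 32 = 29088 bits
compressed_size = n_symbols * avg_code_len = 909 * 16.67 = 15153.03 bits
ratio = original_size / compressed_size = 29088 / 15153.03 = 1.9196

Compression ratio = 1.9196


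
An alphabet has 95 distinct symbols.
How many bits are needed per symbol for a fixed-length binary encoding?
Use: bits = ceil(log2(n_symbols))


log2(95) = 6.5699
Bracket: 2^6 = 64 < 95 <= 2^7 = 128
So ceil(log2(95)) = 7

bits = ceil(log2(95)) = ceil(6.5699) = 7 bits


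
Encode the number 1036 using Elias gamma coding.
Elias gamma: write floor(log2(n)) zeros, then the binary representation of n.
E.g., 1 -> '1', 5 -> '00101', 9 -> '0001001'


num_bits = floor(log2(1036)) + 1 = 11
leading_zeros = num_bits - 1 = 10
binary(1036) = 10000001100

Elias gamma(1036) = '0000000000' + '10000001100' = 000000000010000001100 (21 bits)


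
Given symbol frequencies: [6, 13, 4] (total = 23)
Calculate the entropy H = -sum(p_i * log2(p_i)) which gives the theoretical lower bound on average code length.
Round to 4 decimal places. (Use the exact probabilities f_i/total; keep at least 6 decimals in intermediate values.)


Per-symbol terms -p_i * log2(p_i) with p_i = f_i/23:
  p = 6/23 = 0.260870: log2(p) = -1.938599, -p*log2(p) = 0.505722
  p = 13/23 = 0.565217: log2(p) = -0.823122, -p*log2(p) = 0.465243
  p = 4/23 = 0.173913: log2(p) = -2.523562, -p*log2(p) = 0.438880
H = 0.505722 + 0.465243 + 0.438880 = 1.409845

H = 1.4098 bits/symbol


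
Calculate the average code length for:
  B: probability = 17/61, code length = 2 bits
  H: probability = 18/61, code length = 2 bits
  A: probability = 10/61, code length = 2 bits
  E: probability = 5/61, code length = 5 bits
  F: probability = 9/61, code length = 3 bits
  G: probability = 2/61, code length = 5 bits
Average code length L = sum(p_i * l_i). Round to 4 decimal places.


Weighted contributions p_i * l_i:
  B: (17/61) * 2 = 34/61
  H: (18/61) * 2 = 36/61
  A: (10/61) * 2 = 20/61
  E: (5/61) * 5 = 25/61
  F: (9/61) * 3 = 27/61
  G: (2/61) * 5 = 10/61
Sum = (34 + 36 + 20 + 25 + 27 + 10)/61 = 152/61

L = 152/61 = 2.4918 bits/symbol


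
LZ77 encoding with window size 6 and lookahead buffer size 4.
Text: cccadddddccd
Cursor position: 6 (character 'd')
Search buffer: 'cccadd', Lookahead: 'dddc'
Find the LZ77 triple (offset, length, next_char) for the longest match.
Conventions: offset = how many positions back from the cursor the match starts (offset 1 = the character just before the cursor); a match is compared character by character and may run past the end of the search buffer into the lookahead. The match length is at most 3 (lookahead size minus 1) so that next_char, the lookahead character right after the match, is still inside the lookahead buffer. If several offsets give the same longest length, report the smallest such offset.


Try each offset into the search buffer:
  offset=1 (pos 5, char 'd'): match length 3
  offset=2 (pos 4, char 'd'): match length 3
  offset=3 (pos 3, char 'a'): match length 0
  offset=4 (pos 2, char 'c'): match length 0
  offset=5 (pos 1, char 'c'): match length 0
  offset=6 (pos 0, char 'c'): match length 0
Longest match has length 3, found at offsets 1, 2; take the smallest, offset 1.
next_char = character at position 6 + 3 = 9 -> 'c'

Best match: offset=1, length=3 (matching 'ddd' starting at position 5)
LZ77 triple: (1, 3, 'c')


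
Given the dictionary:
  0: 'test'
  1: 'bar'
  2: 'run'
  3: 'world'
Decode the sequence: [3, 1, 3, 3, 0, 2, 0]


Look up each index in the dictionary:
  3 -> 'world'
  1 -> 'bar'
  3 -> 'world'
  3 -> 'world'
  0 -> 'test'
  2 -> 'run'
  0 -> 'test'

Decoded: "world bar world world test run test"


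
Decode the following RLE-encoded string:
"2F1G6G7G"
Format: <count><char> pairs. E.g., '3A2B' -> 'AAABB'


Expanding each <count><char> pair:
  2F -> 'FF'
  1G -> 'G'
  6G -> 'GGGGGG'
  7G -> 'GGGGGGG'

Decoded = FFGGGGGGGGGGGGGG


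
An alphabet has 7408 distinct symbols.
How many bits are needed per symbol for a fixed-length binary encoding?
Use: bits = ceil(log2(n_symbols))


log2(7408) = 12.8549
Bracket: 2^12 = 4096 < 7408 <= 2^13 = 8192
So ceil(log2(7408)) = 13

bits = ceil(log2(7408)) = ceil(12.8549) = 13 bits


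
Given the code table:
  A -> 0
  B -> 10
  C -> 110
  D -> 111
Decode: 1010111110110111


Decoding:
10 -> B
10 -> B
111 -> D
110 -> C
110 -> C
111 -> D


Result: BBDCCD


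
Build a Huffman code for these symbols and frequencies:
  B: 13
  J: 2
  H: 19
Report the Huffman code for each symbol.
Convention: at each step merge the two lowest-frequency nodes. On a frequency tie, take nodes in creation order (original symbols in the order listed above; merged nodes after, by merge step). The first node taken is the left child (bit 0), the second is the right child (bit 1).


Huffman tree construction:
Step 1: Merge J(2) + B(13) = 15
Step 2: Merge (J+B)(15) + H(19) = 34
Read each symbol's code off the tree from the root (left child = 0, right child = 1).

Codes:
  B: 01 (length 2)
  J: 00 (length 2)
  H: 1 (length 1)
Average code length: 49/34 = 1.4412 bits/symbol


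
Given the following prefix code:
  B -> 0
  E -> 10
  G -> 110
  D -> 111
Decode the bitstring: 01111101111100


Decoding step by step:
Bits 0 -> B
Bits 111 -> D
Bits 110 -> G
Bits 111 -> D
Bits 110 -> G
Bits 0 -> B


Decoded message: BDGDGB


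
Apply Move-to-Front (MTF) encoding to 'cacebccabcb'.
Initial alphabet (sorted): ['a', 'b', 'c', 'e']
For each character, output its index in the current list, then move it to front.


MTF encoding:
'c': index 2 in ['a', 'b', 'c', 'e'] -> ['c', 'a', 'b', 'e']
'a': index 1 in ['c', 'a', 'b', 'e'] -> ['a', 'c', 'b', 'e']
'c': index 1 in ['a', 'c', 'b', 'e'] -> ['c', 'a', 'b', 'e']
'e': index 3 in ['c', 'a', 'b', 'e'] -> ['e', 'c', 'a', 'b']
'b': index 3 in ['e', 'c', 'a', 'b'] -> ['b', 'e', 'c', 'a']
'c': index 2 in ['b', 'e', 'c', 'a'] -> ['c', 'b', 'e', 'a']
'c': index 0 in ['c', 'b', 'e', 'a'] -> ['c', 'b', 'e', 'a']
'a': index 3 in ['c', 'b', 'e', 'a'] -> ['a', 'c', 'b', 'e']
'b': index 2 in ['a', 'c', 'b', 'e'] -> ['b', 'a', 'c', 'e']
'c': index 2 in ['b', 'a', 'c', 'e'] -> ['c', 'b', 'a', 'e']
'b': index 1 in ['c', 'b', 'a', 'e'] -> ['b', 'c', 'a', 'e']


Output: [2, 1, 1, 3, 3, 2, 0, 3, 2, 2, 1]


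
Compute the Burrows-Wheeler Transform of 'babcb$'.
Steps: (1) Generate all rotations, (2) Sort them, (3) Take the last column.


Rotations (sorted):
  0: $babcb -> last char: b
  1: abcb$b -> last char: b
  2: b$babc -> last char: c
  3: babcb$ -> last char: $
  4: bcb$ba -> last char: a
  5: cb$bab -> last char: b


BWT = bbc$ab


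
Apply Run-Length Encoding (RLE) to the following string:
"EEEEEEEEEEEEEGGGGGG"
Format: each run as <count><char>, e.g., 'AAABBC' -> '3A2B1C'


Scanning runs left to right:
  i=0: run of 'E' x 13 -> '13E'
  i=13: run of 'G' x 6 -> '6G'

RLE = 13E6G


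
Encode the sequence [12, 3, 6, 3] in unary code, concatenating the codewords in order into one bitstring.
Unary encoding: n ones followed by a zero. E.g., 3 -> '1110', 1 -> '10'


Encode each number as n ones followed by a terminating 0:
  12 -> 1111111111110 (13 bits)
  3 -> 1110 (4 bits)
  6 -> 1111110 (7 bits)
  3 -> 1110 (4 bits)
Total length = 13 + 4 + 7 + 4 = 28 bits.

Unary([12, 3, 6, 3]) = 1111111111110111011111101110 (28 bits)


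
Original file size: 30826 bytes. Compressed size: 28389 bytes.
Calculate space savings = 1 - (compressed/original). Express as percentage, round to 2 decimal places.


ratio = compressed/original = 28389/30826 = 0.920943
savings = 1 - ratio = 1 - 0.920943 = 0.079057
as a percentage: 0.079057 * 100 = 7.91%

Space savings = 1 - 28389/30826 = 7.91%


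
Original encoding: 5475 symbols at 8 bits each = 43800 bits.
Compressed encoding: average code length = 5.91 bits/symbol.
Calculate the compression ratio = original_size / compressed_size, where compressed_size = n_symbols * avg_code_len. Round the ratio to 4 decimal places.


original_size = n_symbols * orig_bits = 5475 * 8 = 43800 bits
compressed_size = n_symbols * avg_code_len = 5475 * 5.91 = 32357.25 bits
ratio = original_size / compressed_size = 43800 / 32357.25 = 1.3536

Compression ratio = 1.3536


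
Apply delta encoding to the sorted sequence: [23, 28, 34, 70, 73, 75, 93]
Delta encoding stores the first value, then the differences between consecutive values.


First value: 23
Deltas:
  28 - 23 = 5
  34 - 28 = 6
  70 - 34 = 36
  73 - 70 = 3
  75 - 73 = 2
  93 - 75 = 18


Delta encoded: [23, 5, 6, 36, 3, 2, 18]


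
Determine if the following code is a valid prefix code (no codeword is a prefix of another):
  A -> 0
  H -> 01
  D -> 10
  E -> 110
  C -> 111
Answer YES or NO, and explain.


Checking each pair (does one codeword prefix another?):
  A='0' vs H='01': prefix -- VIOLATION

NO -- this is NOT a valid prefix code. A (0) is a prefix of H (01).


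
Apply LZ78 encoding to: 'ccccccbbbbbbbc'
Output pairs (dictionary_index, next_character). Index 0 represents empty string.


LZ78 encoding steps:
Dictionary: {0: ''}
Step 1: w='' (idx 0), next='c' -> output (0, 'c'), add 'c' as idx 1
Step 2: w='c' (idx 1), next='c' -> output (1, 'c'), add 'cc' as idx 2
Step 3: w='cc' (idx 2), next='c' -> output (2, 'c'), add 'ccc' as idx 3
Step 4: w='' (idx 0), next='b' -> output (0, 'b'), add 'b' as idx 4
Step 5: w='b' (idx 4), next='b' -> output (4, 'b'), add 'bb' as idx 5
Step 6: w='bb' (idx 5), next='b' -> output (5, 'b'), add 'bbb' as idx 6
Step 7: w='b' (idx 4), next='c' -> output (4, 'c'), add 'bc' as idx 7


Encoded: [(0, 'c'), (1, 'c'), (2, 'c'), (0, 'b'), (4, 'b'), (5, 'b'), (4, 'c')]


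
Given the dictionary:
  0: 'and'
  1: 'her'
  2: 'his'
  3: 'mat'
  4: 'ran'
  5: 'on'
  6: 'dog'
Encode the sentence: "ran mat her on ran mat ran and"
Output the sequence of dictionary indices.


Look up each word in the dictionary:
  'ran' -> 4
  'mat' -> 3
  'her' -> 1
  'on' -> 5
  'ran' -> 4
  'mat' -> 3
  'ran' -> 4
  'and' -> 0

Encoded: [4, 3, 1, 5, 4, 3, 4, 0]


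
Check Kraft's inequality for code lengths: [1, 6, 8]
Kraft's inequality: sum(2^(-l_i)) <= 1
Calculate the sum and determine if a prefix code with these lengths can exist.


Sum = 2^(-1) + 2^(-6) + 2^(-8)
    = 0.5 + 0.015625 + 0.00390625
    = 133/256 = 0.51953125
Since 0.51953125 <= 1, Kraft's inequality IS satisfied.
A prefix code with these lengths CAN exist.

Kraft sum = 0.51953125. Satisfied.


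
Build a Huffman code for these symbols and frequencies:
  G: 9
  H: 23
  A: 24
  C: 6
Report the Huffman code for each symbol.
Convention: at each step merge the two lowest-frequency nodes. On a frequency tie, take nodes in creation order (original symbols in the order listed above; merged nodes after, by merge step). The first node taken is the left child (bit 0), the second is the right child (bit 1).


Huffman tree construction:
Step 1: Merge C(6) + G(9) = 15
Step 2: Merge (C+G)(15) + H(23) = 38
Step 3: Merge A(24) + ((C+G)+H)(38) = 62
Read each symbol's code off the tree from the root (left child = 0, right child = 1).

Codes:
  G: 101 (length 3)
  H: 11 (length 2)
  A: 0 (length 1)
  C: 100 (length 3)
Average code length: 115/62 = 1.8548 bits/symbol
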